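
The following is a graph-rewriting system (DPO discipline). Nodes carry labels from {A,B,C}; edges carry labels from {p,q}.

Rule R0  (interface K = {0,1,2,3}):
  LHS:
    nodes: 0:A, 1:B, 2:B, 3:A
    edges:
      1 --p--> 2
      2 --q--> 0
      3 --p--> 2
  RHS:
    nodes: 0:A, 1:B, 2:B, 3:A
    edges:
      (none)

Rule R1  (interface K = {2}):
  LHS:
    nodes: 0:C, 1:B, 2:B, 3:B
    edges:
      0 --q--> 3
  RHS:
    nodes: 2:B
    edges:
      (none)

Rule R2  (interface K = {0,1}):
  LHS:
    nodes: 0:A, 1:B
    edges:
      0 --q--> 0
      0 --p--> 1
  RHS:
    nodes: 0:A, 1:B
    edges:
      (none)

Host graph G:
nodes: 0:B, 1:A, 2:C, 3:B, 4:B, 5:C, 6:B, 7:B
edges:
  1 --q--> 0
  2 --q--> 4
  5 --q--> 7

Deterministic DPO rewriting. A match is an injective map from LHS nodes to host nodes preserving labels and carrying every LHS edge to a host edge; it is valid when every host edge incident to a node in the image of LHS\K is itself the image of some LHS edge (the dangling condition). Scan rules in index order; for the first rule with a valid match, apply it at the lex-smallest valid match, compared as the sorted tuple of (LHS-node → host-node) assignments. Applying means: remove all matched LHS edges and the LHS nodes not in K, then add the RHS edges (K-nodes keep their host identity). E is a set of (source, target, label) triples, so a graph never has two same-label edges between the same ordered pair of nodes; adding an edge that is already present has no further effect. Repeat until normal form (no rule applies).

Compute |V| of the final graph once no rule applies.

Answer: 2

Steps:
initial: |V|=8 |E|=3  E = 1-q->0 2-q->4 5-q->7
step 1: apply R1 at {0↦2, 1↦3, 2↦0, 3↦4}  → |V|=5 |E|=2  E = 1-q->0 5-q->7
step 2: apply R1 at {0↦5, 1↦6, 2↦0, 3↦7}  → |V|=2 |E|=1  E = 1-q->0
halt: no rule applies after step 2
NF nodes: {0:B, 1:A}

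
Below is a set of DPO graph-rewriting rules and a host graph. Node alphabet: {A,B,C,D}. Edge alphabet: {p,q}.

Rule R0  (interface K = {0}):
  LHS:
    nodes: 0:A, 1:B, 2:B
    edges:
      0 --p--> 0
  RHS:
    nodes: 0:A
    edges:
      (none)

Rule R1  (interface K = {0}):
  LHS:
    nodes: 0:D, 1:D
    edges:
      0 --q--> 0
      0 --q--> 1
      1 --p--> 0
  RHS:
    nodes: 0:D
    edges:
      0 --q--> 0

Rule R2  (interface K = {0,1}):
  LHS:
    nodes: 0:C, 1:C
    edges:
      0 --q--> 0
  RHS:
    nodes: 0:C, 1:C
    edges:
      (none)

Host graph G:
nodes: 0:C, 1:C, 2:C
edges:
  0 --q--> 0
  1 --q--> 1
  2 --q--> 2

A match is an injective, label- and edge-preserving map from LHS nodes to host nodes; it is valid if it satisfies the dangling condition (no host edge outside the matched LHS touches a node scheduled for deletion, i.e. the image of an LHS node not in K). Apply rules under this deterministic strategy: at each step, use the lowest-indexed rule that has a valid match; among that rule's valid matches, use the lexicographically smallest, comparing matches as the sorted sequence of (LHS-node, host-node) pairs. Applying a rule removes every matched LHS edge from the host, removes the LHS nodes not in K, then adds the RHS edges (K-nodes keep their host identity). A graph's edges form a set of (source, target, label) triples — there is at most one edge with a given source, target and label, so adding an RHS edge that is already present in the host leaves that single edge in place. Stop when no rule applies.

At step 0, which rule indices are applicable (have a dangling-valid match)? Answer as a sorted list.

R0: no valid match — LHS pattern not found
R1: no valid match — LHS pattern not found
R2: 6 valid matches — {0↦0, 1↦1}, {0↦0, 1↦2}, {0↦1, 1↦0} (+3 more)

Answer: [R2]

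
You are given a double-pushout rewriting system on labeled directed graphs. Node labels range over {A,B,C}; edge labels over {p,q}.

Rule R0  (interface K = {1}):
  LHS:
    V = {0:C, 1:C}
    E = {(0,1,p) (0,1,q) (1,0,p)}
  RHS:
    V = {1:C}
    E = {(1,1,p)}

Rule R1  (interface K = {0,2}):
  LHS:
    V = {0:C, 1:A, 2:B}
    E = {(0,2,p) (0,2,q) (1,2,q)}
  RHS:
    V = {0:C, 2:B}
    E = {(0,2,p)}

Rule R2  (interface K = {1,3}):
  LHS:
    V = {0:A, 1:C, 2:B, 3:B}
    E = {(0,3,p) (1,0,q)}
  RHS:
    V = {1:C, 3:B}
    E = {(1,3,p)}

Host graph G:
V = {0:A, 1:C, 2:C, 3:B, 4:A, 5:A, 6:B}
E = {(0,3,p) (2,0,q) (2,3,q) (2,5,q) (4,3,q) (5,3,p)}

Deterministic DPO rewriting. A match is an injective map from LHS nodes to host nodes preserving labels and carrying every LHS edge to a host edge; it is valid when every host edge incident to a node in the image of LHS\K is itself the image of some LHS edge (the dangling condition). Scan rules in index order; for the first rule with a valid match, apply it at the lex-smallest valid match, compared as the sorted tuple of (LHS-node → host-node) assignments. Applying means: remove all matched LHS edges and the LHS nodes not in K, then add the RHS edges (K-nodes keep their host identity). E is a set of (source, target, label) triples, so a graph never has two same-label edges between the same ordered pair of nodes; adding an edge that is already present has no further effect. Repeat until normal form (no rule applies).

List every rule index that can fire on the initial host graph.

Answer: [R2]

Steps:
R0: no valid match — LHS pattern not found
R1: no valid match — LHS pattern not found
R2: 2 valid matches — {0↦0, 1↦2, 2↦6, 3↦3}, {0↦5, 1↦2, 2↦6, 3↦3}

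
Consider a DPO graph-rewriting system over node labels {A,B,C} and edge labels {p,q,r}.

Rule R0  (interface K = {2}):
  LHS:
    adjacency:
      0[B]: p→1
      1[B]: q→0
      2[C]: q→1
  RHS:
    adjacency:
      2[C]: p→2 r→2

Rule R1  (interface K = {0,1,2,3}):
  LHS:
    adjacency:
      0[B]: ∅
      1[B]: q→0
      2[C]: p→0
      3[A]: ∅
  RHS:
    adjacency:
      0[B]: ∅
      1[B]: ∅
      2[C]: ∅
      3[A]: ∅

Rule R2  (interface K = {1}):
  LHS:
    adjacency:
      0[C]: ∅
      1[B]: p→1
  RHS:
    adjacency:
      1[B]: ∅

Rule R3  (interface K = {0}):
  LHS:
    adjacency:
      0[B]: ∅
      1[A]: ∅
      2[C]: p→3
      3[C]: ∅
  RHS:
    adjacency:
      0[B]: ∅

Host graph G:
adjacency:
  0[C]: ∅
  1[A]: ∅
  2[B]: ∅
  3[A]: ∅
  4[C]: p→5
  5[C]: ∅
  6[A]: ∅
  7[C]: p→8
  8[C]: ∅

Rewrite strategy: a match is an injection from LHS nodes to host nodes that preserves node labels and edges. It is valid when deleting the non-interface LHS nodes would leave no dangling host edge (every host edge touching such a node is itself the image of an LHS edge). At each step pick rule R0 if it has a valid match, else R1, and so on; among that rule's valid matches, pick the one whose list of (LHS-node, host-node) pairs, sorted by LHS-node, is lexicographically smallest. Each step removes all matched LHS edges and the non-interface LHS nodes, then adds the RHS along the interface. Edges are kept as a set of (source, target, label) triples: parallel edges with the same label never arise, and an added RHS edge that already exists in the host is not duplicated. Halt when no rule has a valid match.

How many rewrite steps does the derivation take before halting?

[0] host  ⇒  9 nodes, 2 edges  {4-p->5 7-p->8}
[1] R3 @ {0↦2, 1↦1, 2↦4, 3↦5}  ⇒  6 nodes, 1 edges  {7-p->8}
[2] R3 @ {0↦2, 1↦3, 2↦7, 3↦8}  ⇒  3 nodes, 0 edges  {∅}
normal form: no rule applies after step 2

Answer: 2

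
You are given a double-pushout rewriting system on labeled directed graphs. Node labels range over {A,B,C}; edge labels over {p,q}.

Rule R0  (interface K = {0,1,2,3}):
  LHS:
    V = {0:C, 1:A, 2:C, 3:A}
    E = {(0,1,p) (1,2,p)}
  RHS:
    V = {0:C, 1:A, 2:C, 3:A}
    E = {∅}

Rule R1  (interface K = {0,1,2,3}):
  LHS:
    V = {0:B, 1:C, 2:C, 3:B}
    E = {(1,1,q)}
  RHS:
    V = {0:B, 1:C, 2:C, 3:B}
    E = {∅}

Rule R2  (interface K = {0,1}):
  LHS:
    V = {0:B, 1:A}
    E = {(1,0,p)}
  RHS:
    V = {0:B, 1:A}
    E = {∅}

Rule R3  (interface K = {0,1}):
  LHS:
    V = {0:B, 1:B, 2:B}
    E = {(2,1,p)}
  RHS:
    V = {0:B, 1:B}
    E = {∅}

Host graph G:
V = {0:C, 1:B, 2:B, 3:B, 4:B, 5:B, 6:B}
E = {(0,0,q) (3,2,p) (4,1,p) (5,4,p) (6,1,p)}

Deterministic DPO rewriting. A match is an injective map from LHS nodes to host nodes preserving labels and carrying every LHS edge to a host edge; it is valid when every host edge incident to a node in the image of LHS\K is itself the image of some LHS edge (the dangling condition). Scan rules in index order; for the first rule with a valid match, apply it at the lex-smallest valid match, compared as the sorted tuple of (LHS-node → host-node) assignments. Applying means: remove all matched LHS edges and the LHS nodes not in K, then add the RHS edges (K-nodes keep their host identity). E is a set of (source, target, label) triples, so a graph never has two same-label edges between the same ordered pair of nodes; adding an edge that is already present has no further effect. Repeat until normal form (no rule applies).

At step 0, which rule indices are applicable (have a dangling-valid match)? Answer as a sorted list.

R0: no valid match — LHS pattern not found
R1: no valid match — LHS pattern not found
R2: no valid match — LHS pattern not found
R3: 12 valid matches — {0↦1, 1↦2, 2↦3}, {0↦1, 1↦4, 2↦5}, {0↦2, 1↦1, 2↦6} (+9 more)

Answer: [R3]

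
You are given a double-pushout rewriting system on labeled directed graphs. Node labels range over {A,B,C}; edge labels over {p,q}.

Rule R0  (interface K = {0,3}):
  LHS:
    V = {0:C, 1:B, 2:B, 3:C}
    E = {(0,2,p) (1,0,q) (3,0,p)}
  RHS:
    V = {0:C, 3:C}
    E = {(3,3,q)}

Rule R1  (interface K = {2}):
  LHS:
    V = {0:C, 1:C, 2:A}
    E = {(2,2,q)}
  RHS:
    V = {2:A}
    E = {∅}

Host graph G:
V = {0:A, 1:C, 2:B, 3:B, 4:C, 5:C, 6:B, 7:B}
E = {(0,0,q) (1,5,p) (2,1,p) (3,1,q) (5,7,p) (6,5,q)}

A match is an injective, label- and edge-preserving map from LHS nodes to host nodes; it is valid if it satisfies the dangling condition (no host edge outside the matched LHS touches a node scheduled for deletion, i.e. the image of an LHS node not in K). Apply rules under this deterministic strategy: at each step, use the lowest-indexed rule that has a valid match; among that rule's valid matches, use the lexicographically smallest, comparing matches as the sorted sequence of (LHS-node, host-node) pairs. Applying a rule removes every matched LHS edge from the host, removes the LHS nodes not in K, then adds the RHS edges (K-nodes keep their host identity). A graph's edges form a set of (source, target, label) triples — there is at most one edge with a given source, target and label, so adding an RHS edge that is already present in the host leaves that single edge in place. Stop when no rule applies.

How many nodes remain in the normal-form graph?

Answer: 4

Steps:
[0] host  ⇒  8 nodes, 6 edges  {0-q->0 1-p->5 2-p->1 3-q->1 5-p->7 6-q->5}
[1] R0 @ {0↦5, 1↦6, 2↦7, 3↦1}  ⇒  6 nodes, 4 edges  {0-q->0 1-q->1 2-p->1 3-q->1}
[2] R1 @ {0↦4, 1↦5, 2↦0}  ⇒  4 nodes, 3 edges  {1-q->1 2-p->1 3-q->1}
halt: no rule applies after step 2
NF nodes: {0:A, 1:C, 2:B, 3:B}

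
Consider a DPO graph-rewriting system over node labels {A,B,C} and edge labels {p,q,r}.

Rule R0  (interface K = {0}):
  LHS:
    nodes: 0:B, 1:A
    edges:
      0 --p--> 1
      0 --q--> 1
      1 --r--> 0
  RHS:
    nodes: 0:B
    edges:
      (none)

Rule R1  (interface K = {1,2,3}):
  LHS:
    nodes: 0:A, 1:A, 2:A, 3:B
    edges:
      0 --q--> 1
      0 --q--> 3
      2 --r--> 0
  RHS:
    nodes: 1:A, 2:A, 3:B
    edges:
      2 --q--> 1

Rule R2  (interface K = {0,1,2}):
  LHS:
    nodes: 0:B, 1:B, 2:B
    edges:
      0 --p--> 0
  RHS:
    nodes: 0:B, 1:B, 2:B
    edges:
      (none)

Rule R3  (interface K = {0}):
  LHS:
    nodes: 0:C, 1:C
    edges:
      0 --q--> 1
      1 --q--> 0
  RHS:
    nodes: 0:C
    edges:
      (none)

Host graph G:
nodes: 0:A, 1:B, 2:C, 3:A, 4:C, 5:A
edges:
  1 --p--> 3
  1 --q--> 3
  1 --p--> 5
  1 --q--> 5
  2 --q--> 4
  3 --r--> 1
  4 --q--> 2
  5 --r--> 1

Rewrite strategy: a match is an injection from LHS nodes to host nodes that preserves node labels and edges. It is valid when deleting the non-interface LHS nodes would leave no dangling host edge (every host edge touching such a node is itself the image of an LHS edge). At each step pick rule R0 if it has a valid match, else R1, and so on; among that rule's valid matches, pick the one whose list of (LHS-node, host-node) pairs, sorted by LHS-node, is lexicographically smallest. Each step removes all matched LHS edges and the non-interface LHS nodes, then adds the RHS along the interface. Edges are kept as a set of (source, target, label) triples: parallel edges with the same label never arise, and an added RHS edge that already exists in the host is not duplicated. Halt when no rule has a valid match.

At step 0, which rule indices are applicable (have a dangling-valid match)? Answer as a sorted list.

Answer: [R0,R3]

Steps:
R0: 2 valid matches — {0↦1, 1↦3}, {0↦1, 1↦5}
R1: no valid match — LHS pattern not found
R2: no valid match — LHS pattern not found
R3: 2 valid matches — {0↦2, 1↦4}, {0↦4, 1↦2}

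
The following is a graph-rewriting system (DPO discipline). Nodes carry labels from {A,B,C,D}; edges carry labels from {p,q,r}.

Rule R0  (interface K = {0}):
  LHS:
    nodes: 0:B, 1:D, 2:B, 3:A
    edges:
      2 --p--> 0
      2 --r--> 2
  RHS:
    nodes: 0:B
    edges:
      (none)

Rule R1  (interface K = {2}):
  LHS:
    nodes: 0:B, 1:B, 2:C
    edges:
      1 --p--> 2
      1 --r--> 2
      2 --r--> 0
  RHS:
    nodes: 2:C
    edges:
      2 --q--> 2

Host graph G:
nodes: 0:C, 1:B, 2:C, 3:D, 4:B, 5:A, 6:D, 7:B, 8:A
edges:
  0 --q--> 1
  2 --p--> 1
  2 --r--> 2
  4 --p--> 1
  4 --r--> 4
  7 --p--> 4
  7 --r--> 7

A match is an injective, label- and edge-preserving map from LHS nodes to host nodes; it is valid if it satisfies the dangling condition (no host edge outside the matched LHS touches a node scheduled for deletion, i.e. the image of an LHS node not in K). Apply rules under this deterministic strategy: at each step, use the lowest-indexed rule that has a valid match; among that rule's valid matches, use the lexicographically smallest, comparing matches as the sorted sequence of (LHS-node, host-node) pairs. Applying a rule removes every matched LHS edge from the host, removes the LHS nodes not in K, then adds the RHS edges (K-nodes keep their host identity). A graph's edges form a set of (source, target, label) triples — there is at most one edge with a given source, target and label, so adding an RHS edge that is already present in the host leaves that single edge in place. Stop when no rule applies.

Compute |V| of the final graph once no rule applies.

Answer: 3

Derivation:
initial: |V|=9 |E|=7  E = 0-q->1 2-p->1 2-r->2 4-p->1 4-r->4 7-p->4 7-r->7
step 1: apply R0 at {0↦4, 1↦3, 2↦7, 3↦5}  → |V|=6 |E|=5  E = 0-q->1 2-p->1 2-r->2 4-p->1 4-r->4
step 2: apply R0 at {0↦1, 1↦6, 2↦4, 3↦8}  → |V|=3 |E|=3  E = 0-q->1 2-p->1 2-r->2
halt: no rule applies after step 2
NF nodes: {0:C, 1:B, 2:C}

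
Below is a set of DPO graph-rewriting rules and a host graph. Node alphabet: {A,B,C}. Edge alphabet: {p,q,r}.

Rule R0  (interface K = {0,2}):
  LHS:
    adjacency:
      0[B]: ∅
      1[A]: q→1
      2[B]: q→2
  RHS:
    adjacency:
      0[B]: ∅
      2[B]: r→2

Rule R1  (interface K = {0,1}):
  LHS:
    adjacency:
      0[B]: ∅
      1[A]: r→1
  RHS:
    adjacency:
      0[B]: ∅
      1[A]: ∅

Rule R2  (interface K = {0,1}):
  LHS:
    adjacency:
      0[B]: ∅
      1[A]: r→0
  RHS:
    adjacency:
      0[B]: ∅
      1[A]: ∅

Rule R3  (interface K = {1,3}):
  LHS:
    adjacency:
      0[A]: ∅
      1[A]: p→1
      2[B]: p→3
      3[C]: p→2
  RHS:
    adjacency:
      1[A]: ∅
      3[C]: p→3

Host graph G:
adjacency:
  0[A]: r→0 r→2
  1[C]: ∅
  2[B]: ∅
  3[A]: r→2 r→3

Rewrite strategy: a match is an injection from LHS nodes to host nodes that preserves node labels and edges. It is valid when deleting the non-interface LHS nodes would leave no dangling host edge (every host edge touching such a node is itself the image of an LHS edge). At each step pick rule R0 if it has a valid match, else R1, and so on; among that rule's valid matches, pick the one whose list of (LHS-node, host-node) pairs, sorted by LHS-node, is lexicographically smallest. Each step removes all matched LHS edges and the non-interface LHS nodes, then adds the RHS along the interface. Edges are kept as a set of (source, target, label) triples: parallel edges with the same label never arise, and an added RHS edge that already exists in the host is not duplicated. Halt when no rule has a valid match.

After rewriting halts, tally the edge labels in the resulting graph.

Answer: (no edges)

Derivation:
initial: |V|=4 |E|=4  E = 0-r->0 0-r->2 3-r->2 3-r->3
step 1: apply R1 at {0↦2, 1↦0}  → |V|=4 |E|=3  E = 0-r->2 3-r->2 3-r->3
step 2: apply R1 at {0↦2, 1↦3}  → |V|=4 |E|=2  E = 0-r->2 3-r->2
step 3: apply R2 at {0↦2, 1↦0}  → |V|=4 |E|=1  E = 3-r->2
step 4: apply R2 at {0↦2, 1↦3}  → |V|=4 |E|=0  E = ∅
halt: no rule applies after step 4
NF edges: []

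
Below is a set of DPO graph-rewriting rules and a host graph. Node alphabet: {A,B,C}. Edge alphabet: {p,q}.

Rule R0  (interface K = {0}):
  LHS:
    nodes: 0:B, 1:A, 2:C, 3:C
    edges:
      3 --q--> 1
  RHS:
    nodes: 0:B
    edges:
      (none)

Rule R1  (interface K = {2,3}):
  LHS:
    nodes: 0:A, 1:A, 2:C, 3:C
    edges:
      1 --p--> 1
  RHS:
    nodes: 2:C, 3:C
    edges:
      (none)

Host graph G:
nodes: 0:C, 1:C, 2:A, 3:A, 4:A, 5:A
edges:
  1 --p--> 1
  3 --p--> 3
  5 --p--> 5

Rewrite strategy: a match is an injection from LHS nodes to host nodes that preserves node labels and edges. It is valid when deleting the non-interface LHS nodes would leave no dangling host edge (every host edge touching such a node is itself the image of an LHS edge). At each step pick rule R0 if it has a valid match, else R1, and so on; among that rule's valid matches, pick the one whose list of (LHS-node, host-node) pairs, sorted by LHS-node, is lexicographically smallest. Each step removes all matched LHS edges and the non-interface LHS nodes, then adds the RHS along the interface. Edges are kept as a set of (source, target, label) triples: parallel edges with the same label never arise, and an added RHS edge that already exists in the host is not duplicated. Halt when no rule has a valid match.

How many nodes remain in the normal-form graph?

Answer: 2

Steps:
[0] host  ⇒  6 nodes, 3 edges  {1-p->1 3-p->3 5-p->5}
[1] R1 @ {0↦2, 1↦3, 2↦0, 3↦1}  ⇒  4 nodes, 2 edges  {1-p->1 5-p->5}
[2] R1 @ {0↦4, 1↦5, 2↦0, 3↦1}  ⇒  2 nodes, 1 edges  {1-p->1}
halt: no rule applies after step 2
NF nodes: {0:C, 1:C}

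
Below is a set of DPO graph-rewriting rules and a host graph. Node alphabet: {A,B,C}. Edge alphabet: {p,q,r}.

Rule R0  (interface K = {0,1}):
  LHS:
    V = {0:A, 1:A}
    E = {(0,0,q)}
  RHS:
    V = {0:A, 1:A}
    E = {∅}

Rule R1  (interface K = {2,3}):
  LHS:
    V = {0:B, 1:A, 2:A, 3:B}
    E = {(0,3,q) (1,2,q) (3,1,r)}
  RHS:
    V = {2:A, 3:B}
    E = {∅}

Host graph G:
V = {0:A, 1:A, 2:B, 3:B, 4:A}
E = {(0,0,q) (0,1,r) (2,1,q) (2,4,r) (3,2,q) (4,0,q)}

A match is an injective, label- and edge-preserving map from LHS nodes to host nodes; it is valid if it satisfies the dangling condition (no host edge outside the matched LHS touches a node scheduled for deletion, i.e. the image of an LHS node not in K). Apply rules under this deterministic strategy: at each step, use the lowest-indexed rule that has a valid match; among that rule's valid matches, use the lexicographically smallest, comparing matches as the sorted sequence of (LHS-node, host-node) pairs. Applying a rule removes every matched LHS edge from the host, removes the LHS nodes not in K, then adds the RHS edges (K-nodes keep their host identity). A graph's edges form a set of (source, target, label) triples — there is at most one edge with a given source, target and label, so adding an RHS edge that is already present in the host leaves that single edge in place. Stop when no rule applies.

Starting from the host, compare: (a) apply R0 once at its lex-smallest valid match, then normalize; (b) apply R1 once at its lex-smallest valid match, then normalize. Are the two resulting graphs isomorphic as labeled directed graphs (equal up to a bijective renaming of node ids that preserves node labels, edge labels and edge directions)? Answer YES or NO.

branch R0-first: apply at {0↦0, 1↦1} → |E|=5, then 1 more step(s) → NF |V|=3 |E|=2 V={0:A, 1:A, 2:B} E=0-r->1 2-q->1
branch R1-first: apply at {0↦3, 1↦4, 2↦0, 3↦2} → |E|=3, then 1 more step(s) → NF |V|=3 |E|=2 V={0:A, 1:A, 2:B} E=0-r->1 2-q->1
graphs isomorphic (equal up to label-preserving node renaming)

Answer: YES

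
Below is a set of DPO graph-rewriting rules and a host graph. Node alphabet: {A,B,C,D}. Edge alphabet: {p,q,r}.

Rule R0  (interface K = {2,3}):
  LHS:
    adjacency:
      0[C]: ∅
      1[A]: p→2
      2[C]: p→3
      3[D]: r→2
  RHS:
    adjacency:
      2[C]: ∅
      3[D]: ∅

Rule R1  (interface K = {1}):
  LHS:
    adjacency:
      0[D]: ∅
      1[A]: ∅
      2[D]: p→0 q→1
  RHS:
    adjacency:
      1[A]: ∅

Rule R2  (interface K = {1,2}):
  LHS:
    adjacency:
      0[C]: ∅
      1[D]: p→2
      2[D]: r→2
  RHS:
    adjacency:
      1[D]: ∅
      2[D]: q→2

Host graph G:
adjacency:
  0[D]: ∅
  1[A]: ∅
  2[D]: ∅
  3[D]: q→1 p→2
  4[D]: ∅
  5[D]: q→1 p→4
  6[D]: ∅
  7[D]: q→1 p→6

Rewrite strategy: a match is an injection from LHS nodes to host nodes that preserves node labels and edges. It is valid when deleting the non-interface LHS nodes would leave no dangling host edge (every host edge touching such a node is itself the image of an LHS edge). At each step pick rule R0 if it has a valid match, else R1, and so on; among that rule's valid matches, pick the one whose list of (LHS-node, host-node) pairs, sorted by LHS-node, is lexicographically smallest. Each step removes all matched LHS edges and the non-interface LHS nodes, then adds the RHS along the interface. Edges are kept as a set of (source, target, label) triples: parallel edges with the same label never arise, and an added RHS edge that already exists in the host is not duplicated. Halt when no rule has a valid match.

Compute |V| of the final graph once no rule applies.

initial: |V|=8 |E|=6  E = 3-q->1 3-p->2 5-q->1 5-p->4 7-q->1 7-p->6
step 1: apply R1 at {0↦2, 1↦1, 2↦3}  → |V|=6 |E|=4  E = 5-q->1 5-p->4 7-q->1 7-p->6
step 2: apply R1 at {0↦4, 1↦1, 2↦5}  → |V|=4 |E|=2  E = 7-q->1 7-p->6
step 3: apply R1 at {0↦6, 1↦1, 2↦7}  → |V|=2 |E|=0  E = ∅
normal form: no rule applies after step 3
NF nodes: {0:D, 1:A}

Answer: 2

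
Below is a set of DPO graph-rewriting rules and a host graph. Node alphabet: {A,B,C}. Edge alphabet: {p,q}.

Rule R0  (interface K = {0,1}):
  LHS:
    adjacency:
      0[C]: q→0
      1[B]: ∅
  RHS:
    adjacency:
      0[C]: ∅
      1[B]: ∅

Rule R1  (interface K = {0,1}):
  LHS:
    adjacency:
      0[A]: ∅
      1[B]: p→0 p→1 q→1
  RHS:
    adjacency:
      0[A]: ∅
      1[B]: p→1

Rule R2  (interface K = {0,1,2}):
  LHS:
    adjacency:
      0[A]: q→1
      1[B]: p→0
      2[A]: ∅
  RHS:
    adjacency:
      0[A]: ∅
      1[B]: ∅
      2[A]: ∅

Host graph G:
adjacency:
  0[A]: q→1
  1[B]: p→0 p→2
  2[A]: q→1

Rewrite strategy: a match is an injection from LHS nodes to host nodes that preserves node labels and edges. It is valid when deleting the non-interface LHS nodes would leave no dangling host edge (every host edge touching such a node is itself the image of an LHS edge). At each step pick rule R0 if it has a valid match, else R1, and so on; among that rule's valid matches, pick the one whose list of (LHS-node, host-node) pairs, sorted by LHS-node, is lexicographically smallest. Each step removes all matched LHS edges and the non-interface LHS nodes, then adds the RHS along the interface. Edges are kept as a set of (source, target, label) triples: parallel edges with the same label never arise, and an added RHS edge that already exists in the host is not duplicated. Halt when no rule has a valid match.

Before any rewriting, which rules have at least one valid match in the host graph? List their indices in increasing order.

R0: no valid match — LHS pattern not found
R1: no valid match — LHS pattern not found
R2: 2 valid matches — {0↦0, 1↦1, 2↦2}, {0↦2, 1↦1, 2↦0}

Answer: [R2]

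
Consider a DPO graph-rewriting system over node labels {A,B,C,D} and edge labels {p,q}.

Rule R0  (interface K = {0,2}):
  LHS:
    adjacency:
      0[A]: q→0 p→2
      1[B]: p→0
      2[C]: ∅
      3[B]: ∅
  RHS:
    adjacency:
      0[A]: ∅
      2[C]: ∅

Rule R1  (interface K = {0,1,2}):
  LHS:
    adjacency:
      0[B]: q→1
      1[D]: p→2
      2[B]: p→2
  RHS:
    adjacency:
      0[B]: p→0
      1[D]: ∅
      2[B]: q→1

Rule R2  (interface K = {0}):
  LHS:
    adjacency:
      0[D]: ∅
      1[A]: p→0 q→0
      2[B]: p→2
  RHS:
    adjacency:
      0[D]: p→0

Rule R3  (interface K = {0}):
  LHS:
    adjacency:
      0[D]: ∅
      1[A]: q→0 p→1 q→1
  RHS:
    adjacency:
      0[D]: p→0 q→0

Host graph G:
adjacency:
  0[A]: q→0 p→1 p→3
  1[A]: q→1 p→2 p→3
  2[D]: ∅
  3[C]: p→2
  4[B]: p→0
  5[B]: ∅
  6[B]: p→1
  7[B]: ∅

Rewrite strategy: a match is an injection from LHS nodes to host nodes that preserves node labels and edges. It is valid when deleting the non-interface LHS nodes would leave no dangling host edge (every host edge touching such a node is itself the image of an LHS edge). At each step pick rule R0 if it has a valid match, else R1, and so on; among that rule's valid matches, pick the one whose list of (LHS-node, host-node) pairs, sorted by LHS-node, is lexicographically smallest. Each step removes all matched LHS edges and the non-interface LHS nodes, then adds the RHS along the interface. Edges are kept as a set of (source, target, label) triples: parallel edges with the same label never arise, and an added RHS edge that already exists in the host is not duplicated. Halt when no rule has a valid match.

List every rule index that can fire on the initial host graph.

R0: 4 valid matches — {0↦0, 1↦4, 2↦3, 3↦5}, {0↦0, 1↦4, 2↦3, 3↦7}, {0↦1, 1↦6, 2↦3, 3↦5} (+1 more)
R1: no valid match — LHS pattern not found
R2: no valid match — LHS pattern not found
R3: no valid match — LHS pattern not found

Answer: [R0]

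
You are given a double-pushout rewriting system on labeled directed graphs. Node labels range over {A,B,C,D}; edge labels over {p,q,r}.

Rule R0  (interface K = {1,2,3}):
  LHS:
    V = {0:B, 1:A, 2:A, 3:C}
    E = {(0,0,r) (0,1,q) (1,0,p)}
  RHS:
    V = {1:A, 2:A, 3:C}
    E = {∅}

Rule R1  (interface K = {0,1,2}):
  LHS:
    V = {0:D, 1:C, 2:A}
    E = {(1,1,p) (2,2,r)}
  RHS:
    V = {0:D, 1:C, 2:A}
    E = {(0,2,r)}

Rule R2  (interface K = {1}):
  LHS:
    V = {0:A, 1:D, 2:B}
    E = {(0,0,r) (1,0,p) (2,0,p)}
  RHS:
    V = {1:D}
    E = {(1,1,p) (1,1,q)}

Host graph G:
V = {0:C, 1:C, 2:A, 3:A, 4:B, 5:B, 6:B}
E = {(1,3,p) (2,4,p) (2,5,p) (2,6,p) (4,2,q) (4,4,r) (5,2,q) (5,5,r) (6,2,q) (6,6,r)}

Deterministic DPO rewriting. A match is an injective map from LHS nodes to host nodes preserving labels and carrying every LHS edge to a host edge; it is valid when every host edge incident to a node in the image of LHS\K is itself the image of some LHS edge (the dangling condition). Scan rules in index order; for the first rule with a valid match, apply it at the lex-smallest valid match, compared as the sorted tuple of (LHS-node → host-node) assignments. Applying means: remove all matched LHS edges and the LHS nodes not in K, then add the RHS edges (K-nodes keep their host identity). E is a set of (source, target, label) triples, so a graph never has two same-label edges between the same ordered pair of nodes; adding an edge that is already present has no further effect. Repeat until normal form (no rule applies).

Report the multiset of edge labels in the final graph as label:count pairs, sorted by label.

Answer: p:1

Steps:
start.  V:7 E:10  edges: 1-p->3 2-p->4 2-p->5 2-p->6 4-q->2 4-r->4 5-q->2 5-r->5 6-q->2 6-r->6
1. fire R0 via {0↦4, 1↦2, 2↦3, 3↦0}  →  V:6 E:7  edges: 1-p->3 2-p->5 2-p->6 5-q->2 5-r->5 6-q->2 6-r->6
2. fire R0 via {0↦5, 1↦2, 2↦3, 3↦0}  →  V:5 E:4  edges: 1-p->3 2-p->6 6-q->2 6-r->6
3. fire R0 via {0↦6, 1↦2, 2↦3, 3↦0}  →  V:4 E:1  edges: 1-p->3
final graph: no rule applies after step 3
NF edges: [(1, 3, 'p')]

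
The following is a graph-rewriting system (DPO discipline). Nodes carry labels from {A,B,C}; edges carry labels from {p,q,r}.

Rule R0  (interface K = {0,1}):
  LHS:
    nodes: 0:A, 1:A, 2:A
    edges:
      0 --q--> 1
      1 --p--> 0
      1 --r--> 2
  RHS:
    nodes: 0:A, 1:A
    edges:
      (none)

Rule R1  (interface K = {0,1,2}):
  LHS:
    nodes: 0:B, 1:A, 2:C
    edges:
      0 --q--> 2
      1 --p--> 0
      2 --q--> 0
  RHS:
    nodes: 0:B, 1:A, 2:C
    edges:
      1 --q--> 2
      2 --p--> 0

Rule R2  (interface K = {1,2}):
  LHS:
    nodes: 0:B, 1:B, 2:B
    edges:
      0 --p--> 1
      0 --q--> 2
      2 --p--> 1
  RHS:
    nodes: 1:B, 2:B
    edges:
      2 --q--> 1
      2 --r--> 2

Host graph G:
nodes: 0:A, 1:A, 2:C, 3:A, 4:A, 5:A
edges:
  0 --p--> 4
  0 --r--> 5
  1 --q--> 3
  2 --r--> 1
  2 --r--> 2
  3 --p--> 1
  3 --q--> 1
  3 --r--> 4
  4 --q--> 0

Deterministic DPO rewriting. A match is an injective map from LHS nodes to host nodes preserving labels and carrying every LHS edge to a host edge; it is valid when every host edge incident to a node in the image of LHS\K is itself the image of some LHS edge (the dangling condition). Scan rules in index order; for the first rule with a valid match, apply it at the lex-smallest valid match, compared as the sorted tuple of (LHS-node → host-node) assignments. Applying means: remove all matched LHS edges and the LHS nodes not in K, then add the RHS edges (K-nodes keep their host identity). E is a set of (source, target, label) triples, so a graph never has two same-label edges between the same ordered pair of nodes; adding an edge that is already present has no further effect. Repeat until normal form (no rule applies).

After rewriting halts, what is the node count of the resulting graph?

Answer: 4

Rewrite trace:
[0] host  ⇒  6 nodes, 9 edges  {0-p->4 0-r->5 1-q->3 2-r->1 2-r->2 3-p->1 3-q->1 3-r->4 4-q->0}
[1] R0 @ {0↦4, 1↦0, 2↦5}  ⇒  5 nodes, 6 edges  {1-q->3 2-r->1 2-r->2 3-p->1 3-q->1 3-r->4}
[2] R0 @ {0↦1, 1↦3, 2↦4}  ⇒  4 nodes, 3 edges  {2-r->1 2-r->2 3-q->1}
final graph: no rule applies after step 2
NF nodes: {0:A, 1:A, 2:C, 3:A}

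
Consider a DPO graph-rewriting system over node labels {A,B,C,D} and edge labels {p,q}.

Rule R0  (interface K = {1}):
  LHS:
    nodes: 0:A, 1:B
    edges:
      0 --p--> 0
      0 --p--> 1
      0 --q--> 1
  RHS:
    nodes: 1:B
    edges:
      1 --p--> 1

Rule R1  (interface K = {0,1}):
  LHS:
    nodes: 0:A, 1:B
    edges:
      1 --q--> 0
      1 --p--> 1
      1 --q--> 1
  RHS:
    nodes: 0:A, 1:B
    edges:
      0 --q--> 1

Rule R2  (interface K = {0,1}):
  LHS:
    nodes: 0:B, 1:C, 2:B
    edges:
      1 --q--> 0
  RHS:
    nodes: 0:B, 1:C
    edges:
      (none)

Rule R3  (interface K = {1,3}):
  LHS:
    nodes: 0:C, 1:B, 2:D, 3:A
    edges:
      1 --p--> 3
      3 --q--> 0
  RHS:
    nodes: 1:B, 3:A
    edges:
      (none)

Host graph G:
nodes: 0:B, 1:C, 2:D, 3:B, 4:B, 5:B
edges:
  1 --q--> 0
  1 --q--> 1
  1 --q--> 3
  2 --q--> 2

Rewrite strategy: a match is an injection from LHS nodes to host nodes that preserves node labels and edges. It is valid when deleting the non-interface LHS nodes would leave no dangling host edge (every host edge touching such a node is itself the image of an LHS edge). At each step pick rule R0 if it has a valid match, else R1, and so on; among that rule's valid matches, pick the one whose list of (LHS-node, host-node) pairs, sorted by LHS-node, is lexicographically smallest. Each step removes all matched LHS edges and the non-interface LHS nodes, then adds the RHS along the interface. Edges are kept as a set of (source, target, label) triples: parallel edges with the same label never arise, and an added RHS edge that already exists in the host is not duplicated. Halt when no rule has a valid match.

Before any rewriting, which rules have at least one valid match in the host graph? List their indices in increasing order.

R0: no valid match — LHS pattern not found
R1: no valid match — LHS pattern not found
R2: 4 valid matches — {0↦0, 1↦1, 2↦4}, {0↦0, 1↦1, 2↦5}, {0↦3, 1↦1, 2↦4} (+1 more)
R3: no valid match — LHS pattern not found

Answer: [R2]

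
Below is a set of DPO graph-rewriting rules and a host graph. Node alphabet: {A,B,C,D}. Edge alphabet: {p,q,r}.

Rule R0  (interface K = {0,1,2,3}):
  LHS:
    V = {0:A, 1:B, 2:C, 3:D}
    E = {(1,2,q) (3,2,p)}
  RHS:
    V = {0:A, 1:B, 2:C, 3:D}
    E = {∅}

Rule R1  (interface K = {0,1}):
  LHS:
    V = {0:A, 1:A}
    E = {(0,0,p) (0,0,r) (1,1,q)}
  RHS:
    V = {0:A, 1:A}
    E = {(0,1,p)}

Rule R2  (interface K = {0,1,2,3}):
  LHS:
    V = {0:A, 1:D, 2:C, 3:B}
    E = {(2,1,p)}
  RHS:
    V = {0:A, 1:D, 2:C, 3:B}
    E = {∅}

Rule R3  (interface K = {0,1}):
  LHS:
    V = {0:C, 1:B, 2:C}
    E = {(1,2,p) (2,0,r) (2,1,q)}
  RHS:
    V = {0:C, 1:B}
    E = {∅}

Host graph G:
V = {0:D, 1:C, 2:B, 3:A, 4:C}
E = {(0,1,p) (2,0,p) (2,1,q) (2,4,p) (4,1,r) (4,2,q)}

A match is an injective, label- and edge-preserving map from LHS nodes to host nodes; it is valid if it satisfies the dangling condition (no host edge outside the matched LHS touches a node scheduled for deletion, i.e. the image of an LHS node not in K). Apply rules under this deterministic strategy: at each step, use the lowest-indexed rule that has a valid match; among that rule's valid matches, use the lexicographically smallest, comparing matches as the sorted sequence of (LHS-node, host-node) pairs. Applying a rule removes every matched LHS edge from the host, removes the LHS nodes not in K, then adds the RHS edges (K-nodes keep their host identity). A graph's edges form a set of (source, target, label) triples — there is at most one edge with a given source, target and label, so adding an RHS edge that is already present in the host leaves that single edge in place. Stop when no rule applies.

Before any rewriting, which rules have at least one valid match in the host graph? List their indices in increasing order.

R0: 1 valid match — {0↦3, 1↦2, 2↦1, 3↦0}
R1: no valid match — LHS pattern not found
R2: no valid match — LHS pattern not found
R3: 1 valid match — {0↦1, 1↦2, 2↦4}

Answer: [R0,R3]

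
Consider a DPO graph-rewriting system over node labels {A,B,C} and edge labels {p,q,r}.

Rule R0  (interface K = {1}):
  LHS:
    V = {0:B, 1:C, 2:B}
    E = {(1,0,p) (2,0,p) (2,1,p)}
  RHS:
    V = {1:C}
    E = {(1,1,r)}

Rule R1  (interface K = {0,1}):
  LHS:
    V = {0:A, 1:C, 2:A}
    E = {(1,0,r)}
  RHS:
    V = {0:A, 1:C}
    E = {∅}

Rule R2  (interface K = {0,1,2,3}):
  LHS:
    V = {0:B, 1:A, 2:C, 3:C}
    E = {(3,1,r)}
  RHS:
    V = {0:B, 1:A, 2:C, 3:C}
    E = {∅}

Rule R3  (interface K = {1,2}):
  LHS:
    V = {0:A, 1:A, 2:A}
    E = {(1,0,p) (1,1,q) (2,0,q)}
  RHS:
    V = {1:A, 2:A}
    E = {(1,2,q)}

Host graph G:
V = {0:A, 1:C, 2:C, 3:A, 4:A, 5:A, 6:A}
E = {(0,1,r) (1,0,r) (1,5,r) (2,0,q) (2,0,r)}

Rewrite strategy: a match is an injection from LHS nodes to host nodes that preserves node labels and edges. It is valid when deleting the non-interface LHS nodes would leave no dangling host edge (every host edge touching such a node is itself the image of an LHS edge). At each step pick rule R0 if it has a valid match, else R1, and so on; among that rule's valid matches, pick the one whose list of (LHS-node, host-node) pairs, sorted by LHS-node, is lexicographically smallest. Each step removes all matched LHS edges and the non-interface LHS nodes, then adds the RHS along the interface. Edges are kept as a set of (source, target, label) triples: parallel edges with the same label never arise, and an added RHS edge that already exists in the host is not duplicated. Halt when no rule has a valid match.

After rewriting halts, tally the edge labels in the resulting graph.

[0] host  ⇒  7 nodes, 5 edges  {0-r->1 1-r->0 1-r->5 2-q->0 2-r->0}
[1] R1 @ {0↦0, 1↦1, 2↦3}  ⇒  6 nodes, 4 edges  {0-r->1 1-r->5 2-q->0 2-r->0}
[2] R1 @ {0↦0, 1↦2, 2↦4}  ⇒  5 nodes, 3 edges  {0-r->1 1-r->5 2-q->0}
[3] R1 @ {0↦5, 1↦1, 2↦6}  ⇒  4 nodes, 2 edges  {0-r->1 2-q->0}
halt: no rule applies after step 3
NF edges: [(0, 1, 'r'), (2, 0, 'q')]

Answer: q:1 r:1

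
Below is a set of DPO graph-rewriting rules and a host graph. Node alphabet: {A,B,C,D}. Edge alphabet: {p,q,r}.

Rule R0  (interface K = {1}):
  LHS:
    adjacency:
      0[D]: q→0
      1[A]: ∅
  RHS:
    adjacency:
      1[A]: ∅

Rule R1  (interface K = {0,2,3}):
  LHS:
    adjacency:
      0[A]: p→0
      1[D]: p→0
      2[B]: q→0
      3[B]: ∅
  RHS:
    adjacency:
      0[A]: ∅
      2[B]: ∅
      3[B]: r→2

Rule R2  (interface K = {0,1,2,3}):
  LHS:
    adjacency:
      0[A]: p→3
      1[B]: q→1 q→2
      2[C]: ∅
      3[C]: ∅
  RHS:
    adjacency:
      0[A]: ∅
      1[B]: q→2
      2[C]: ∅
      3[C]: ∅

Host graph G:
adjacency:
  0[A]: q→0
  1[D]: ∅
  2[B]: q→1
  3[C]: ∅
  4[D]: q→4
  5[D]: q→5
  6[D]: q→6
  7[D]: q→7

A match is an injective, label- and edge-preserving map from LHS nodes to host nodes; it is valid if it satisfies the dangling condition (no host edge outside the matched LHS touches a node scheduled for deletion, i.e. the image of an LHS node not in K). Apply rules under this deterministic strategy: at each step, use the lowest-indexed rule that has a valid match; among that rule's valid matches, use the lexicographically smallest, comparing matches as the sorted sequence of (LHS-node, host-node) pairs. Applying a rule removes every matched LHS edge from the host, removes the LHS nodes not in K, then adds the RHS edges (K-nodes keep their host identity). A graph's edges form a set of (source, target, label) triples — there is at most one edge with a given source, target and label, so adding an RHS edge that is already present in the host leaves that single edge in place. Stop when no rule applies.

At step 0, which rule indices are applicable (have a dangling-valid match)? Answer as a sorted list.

Answer: [R0]

Steps:
R0: 4 valid matches — {0↦4, 1↦0}, {0↦5, 1↦0}, {0↦6, 1↦0} (+1 more)
R1: no valid match — LHS pattern not found
R2: no valid match — LHS pattern not found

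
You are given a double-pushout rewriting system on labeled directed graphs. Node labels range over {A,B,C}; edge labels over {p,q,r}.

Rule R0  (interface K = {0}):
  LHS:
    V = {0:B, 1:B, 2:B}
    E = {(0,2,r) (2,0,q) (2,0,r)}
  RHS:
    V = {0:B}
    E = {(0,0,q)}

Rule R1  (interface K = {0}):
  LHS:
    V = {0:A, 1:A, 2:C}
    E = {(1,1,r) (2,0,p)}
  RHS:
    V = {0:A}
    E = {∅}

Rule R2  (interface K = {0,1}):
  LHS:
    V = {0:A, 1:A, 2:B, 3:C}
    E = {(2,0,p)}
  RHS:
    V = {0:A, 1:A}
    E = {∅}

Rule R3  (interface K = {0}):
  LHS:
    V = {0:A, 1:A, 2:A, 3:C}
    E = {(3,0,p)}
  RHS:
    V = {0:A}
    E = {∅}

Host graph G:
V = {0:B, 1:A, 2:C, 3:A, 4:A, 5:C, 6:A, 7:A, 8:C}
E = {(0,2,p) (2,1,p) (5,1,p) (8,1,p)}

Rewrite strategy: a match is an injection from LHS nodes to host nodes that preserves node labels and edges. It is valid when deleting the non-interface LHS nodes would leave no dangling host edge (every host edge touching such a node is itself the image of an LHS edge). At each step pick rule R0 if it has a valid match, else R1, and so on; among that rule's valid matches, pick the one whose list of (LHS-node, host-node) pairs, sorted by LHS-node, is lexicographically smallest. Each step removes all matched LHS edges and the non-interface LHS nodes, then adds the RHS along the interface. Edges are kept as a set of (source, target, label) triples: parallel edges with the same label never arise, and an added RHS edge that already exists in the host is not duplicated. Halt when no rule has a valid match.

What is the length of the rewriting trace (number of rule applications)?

Answer: 2

Derivation:
initial: |V|=9 |E|=4  E = 0-p->2 2-p->1 5-p->1 8-p->1
step 1: apply R3 at {0↦1, 1↦3, 2↦4, 3↦5}  → |V|=6 |E|=3  E = 0-p->2 2-p->1 8-p->1
step 2: apply R3 at {0↦1, 1↦6, 2↦7, 3↦8}  → |V|=3 |E|=2  E = 0-p->2 2-p->1
final graph: no rule applies after step 2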